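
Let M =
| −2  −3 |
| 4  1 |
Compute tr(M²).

−19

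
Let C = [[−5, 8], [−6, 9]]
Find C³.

tr C = 4 and det C = 3, so the characteristic polynomial is λ² − (4)λ + (3) with roots 3 and 1.
Eigenvectors give P = [[1, −4], [1, −3]] with P⁻¹ = [[−3, 4], [−1, 1]], and C = P·diag(3, 1)·P⁻¹.
Then C³ = P·diag(27, 1)·P⁻¹ = [[27, −4], [27, −3]] · [[−3, 4], [−1, 1]] = [[−77, 104], [−78, 105]].

[[−77, 104], [−78, 105]]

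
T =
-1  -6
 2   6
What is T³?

tr T = 5 and det T = 6, so the characteristic polynomial is λ² − (5)λ + (6) with roots 2 and 3.
Eigenvectors give P = [[-2, -3], [1, 2]] with P⁻¹ = [[-2, -3], [1, 2]], and T = P·diag(2, 3)·P⁻¹.
Then T³ = P·diag(8, 27)·P⁻¹ = [[-16, -81], [8, 54]] · [[-2, -3], [1, 2]] = [[-49, -114], [38, 84]].

[[-49, -114], [38, 84]]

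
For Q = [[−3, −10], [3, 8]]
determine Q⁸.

[[−31269, −63050], [18915, 38086]]

tr Q = 5 and det Q = 6, so the characteristic polynomial is λ² − (5)λ + (6) with roots 3 and 2.
Eigenvectors give P = [[−5, −2], [3, 1]] with P⁻¹ = [[1, 2], [−3, −5]], and Q = P·diag(3, 2)·P⁻¹.
Then Q⁸ = P·diag(6561, 256)·P⁻¹ = [[−32805, −512], [19683, 256]] · [[1, 2], [−3, −5]] = [[−31269, −63050], [18915, 38086]].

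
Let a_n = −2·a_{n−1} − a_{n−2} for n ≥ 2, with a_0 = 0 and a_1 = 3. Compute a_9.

27

With companion matrix Q = [[−2, −1], [1, 0]], [a_n, a_{n−1}]ᵀ = Q·[a_{n−1}, a_{n−2}]ᵀ, so [a_9, a_8]ᵀ = Q⁸·[a_1, a_0]ᵀ.
Q⁸ = [[9, 8], [−8, −7]], giving [a_9, a_8]ᵀ = [[27], [−24]].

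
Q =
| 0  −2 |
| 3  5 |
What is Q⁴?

[[−114, −130], [195, 211]]

tr Q = 5 and det Q = 6, so the characteristic polynomial is λ² − (5)λ + (6) with roots 3 and 2.
Eigenvectors give P = [[−2, −1], [3, 1]] with P⁻¹ = [[1, 1], [−3, −2]], and Q = P·diag(3, 2)·P⁻¹.
Then Q⁴ = P·diag(81, 16)·P⁻¹ = [[−162, −16], [243, 16]] · [[1, 1], [−3, −2]] = [[−114, −130], [195, 211]].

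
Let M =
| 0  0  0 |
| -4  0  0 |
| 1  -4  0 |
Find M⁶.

M is strictly triangular, hence nilpotent: M³ = 0, so M⁶ = 0.

[[0, 0, 0], [0, 0, 0], [0, 0, 0]]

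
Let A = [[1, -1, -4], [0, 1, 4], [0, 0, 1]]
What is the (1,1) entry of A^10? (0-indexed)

1

A = I + N where N = [[0, -1, -4], [0, 0, 4], [0, 0, 0]] is strictly upper-triangular, so N^3 = 0.
(I + N)^10 = I + 10·N + 45·N^2 = [[1, -10, -220], [0, 1, 40], [0, 0, 1]].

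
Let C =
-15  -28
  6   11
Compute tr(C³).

-28

tr C = -4 and det C = 3, so the characteristic polynomial is λ² − (-4)λ + (3) with roots -1 and -3.
Eigenvectors give P = [[2, 7], [-1, -3]] with P⁻¹ = [[-3, -7], [1, 2]], and C = P·diag(-1, -3)·P⁻¹.
Then C³ = P·diag(-1, -27)·P⁻¹ = [[-2, -189], [1, 81]] · [[-3, -7], [1, 2]] = [[-183, -364], [78, 155]].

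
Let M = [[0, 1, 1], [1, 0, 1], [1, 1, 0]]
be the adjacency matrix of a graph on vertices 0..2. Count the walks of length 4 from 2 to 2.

6

The number of length-4 walks from vertex 2 to vertex 2 is entry (2,2) of M⁴, where M is the adjacency matrix.
M² = [[2, 1, 1], [1, 2, 1], [1, 1, 2]]
M³ = [[2, 3, 3], [3, 2, 3], [3, 3, 2]]
M⁴ = [[6, 5, 5], [5, 6, 5], [5, 5, 6]]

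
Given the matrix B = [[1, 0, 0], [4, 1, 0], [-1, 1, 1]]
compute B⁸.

[[1, 0, 0], [32, 1, 0], [104, 8, 1]]

B = I + N where N = [[0, 0, 0], [4, 0, 0], [-1, 1, 0]] is strictly lower-triangular, so N³ = 0.
(I + N)⁸ = I + 8·N + 28·N² = [[1, 0, 0], [32, 1, 0], [104, 8, 1]].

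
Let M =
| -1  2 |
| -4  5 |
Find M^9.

[[-19681, 19682], [-39364, 39365]]

tr M = 4 and det M = 3, so the characteristic polynomial is λ² − (4)λ + (3) with roots 3 and 1.
Eigenvectors give P = [[-1, 1], [-2, 1]] with P⁻¹ = [[1, -1], [2, -1]], and M = P·diag(3, 1)·P⁻¹.
Then M^9 = P·diag(19683, 1)·P⁻¹ = [[-19683, 1], [-39366, 1]] · [[1, -1], [2, -1]] = [[-19681, 19682], [-39364, 39365]].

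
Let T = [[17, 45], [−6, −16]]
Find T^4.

tr T = 1 and det T = −2, so the characteristic polynomial is λ² − (1)λ + (−2) with roots 2 and −1.
Eigenvectors give P = [[−3, 5], [1, −2]] with P⁻¹ = [[−2, −5], [−1, −3]], and T = P·diag(2, −1)·P⁻¹.
Then T^4 = P·diag(16, 1)·P⁻¹ = [[−48, 5], [16, −2]] · [[−2, −5], [−1, −3]] = [[91, 225], [−30, −74]].

[[91, 225], [−30, −74]]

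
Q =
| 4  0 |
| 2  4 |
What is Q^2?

[[16, 0], [16, 16]]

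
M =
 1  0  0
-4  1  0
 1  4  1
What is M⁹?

[[1, 0, 0], [-36, 1, 0], [-567, 36, 1]]

M = I + N where N = [[0, 0, 0], [-4, 0, 0], [1, 4, 0]] is strictly lower-triangular, so N³ = 0.
(I + N)⁹ = I + 9·N + 36·N² = [[1, 0, 0], [-36, 1, 0], [-567, 36, 1]].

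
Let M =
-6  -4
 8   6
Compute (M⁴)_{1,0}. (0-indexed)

0

tr M = 0 and det M = -4, so the characteristic polynomial is λ² − (0)λ + (-4) with roots -2 and 2.
Eigenvectors give P = [[1, 1], [-1, -2]] with P⁻¹ = [[2, 1], [-1, -1]], and M = P·diag(-2, 2)·P⁻¹.
Then M⁴ = P·diag(16, 16)·P⁻¹ = [[16, 16], [-16, -32]] · [[2, 1], [-1, -1]] = [[16, 0], [0, 16]].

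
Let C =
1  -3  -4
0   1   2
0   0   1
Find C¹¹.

C = I + N where N = [[0, -3, -4], [0, 0, 2], [0, 0, 0]] is strictly upper-triangular, so N³ = 0.
(I + N)¹¹ = I + 11·N + 55·N² = [[1, -33, -374], [0, 1, 22], [0, 0, 1]].

[[1, -33, -374], [0, 1, 22], [0, 0, 1]]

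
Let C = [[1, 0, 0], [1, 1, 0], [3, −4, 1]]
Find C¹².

[[1, 0, 0], [12, 1, 0], [−228, −48, 1]]

C = I + N where N = [[0, 0, 0], [1, 0, 0], [3, −4, 0]] is strictly lower-triangular, so N³ = 0.
(I + N)¹² = I + 12·N + 66·N² = [[1, 0, 0], [12, 1, 0], [−228, −48, 1]].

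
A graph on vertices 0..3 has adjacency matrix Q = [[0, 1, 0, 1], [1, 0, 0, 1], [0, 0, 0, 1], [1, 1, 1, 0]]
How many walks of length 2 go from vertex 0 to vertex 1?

The number of length-2 walks from vertex 0 to vertex 1 is entry (0,1) of Q^2, where Q is the adjacency matrix.
Q^2 = [[2, 1, 1, 1], [1, 2, 1, 1], [1, 1, 1, 0], [1, 1, 0, 3]]

1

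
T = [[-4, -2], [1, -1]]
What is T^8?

tr T = -5 and det T = 6, so the characteristic polynomial is λ² − (-5)λ + (6) with roots -2 and -3.
Eigenvectors give P = [[-1, 2], [1, -1]] with P⁻¹ = [[1, 2], [1, 1]], and T = P·diag(-2, -3)·P⁻¹.
Then T^8 = P·diag(256, 6561)·P⁻¹ = [[-256, 13122], [256, -6561]] · [[1, 2], [1, 1]] = [[12866, 12610], [-6305, -6049]].

[[12866, 12610], [-6305, -6049]]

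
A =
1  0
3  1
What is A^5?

[[1, 0], [15, 1]]

A = I + N where N = [[0, 0], [3, 0]] is strictly lower-triangular, so N^2 = 0.
(I + N)^5 = I + 5·N = [[1, 0], [15, 1]].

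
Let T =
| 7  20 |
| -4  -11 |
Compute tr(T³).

tr T = -4 and det T = 3, so the characteristic polynomial is λ² − (-4)λ + (3) with roots -3 and -1.
Eigenvectors give P = [[-2, 5], [1, -2]] with P⁻¹ = [[2, 5], [1, 2]], and T = P·diag(-3, -1)·P⁻¹.
Then T³ = P·diag(-27, -1)·P⁻¹ = [[54, -5], [-27, 2]] · [[2, 5], [1, 2]] = [[103, 260], [-52, -131]].

-28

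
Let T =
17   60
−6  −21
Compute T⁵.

[[2177, 7260], [−726, −2421]]

tr T = −4 and det T = 3, so the characteristic polynomial is λ² − (−4)λ + (3) with roots −1 and −3.
Eigenvectors give P = [[10, −3], [−3, 1]] with P⁻¹ = [[1, 3], [3, 10]], and T = P·diag(−1, −3)·P⁻¹.
Then T⁵ = P·diag(−1, −243)·P⁻¹ = [[−10, 729], [3, −243]] · [[1, 3], [3, 10]] = [[2177, 7260], [−726, −2421]].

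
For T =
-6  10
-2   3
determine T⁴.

[[76, -150], [30, -59]]

tr T = -3 and det T = 2, so the characteristic polynomial is λ² − (-3)λ + (2) with roots -1 and -2.
Eigenvectors give P = [[2, 5], [1, 2]] with P⁻¹ = [[-2, 5], [1, -2]], and T = P·diag(-1, -2)·P⁻¹.
Then T⁴ = P·diag(1, 16)·P⁻¹ = [[2, 80], [1, 32]] · [[-2, 5], [1, -2]] = [[76, -150], [30, -59]].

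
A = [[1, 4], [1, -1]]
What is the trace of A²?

10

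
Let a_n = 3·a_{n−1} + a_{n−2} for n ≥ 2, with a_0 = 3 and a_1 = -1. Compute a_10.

-3927

With companion matrix M = [[3, 1], [1, 0]], [a_n, a_{n−1}]ᵀ = M·[a_{n−1}, a_{n−2}]ᵀ, so [a_10, a_9]ᵀ = M⁹·[a_1, a_0]ᵀ.
M⁹ = [[42837, 12970], [12970, 3927]], giving [a_10, a_9]ᵀ = [[-3927], [-1189]].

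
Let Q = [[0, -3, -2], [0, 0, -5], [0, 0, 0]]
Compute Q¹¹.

[[0, 0, 0], [0, 0, 0], [0, 0, 0]]

Q is strictly triangular, hence nilpotent: Q³ = 0, so Q¹¹ = 0.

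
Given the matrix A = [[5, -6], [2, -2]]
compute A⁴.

tr A = 3 and det A = 2, so the characteristic polynomial is λ² − (3)λ + (2) with roots 2 and 1.
Eigenvectors give P = [[2, -3], [1, -2]] with P⁻¹ = [[2, -3], [1, -2]], and A = P·diag(2, 1)·P⁻¹.
Then A⁴ = P·diag(16, 1)·P⁻¹ = [[32, -3], [16, -2]] · [[2, -3], [1, -2]] = [[61, -90], [30, -44]].

[[61, -90], [30, -44]]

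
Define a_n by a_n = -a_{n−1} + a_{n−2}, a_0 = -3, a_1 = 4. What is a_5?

29

With companion matrix A = [[-1, 1], [1, 0]], [a_n, a_{n−1}]ᵀ = A·[a_{n−1}, a_{n−2}]ᵀ, so [a_5, a_4]ᵀ = A^4·[a_1, a_0]ᵀ.
A^4 = [[5, -3], [-3, 2]], giving [a_5, a_4]ᵀ = [[29], [-18]].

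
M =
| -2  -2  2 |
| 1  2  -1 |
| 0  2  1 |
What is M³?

M² = [[2, 4, 0], [0, 0, -1], [2, 6, -1]]
M³ = [[0, 4, 0], [0, -2, -1], [2, 6, -3]]

[[0, 4, 0], [0, -2, -1], [2, 6, -3]]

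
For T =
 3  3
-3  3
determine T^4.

T^2 = [[0, 18], [-18, 0]]
T^3 = [[-54, 54], [-54, -54]]
T^4 = [[-324, 0], [0, -324]]

[[-324, 0], [0, -324]]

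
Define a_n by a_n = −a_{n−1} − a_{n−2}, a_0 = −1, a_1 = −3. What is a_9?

−1

With companion matrix M = [[−1, −1], [1, 0]], [a_n, a_{n−1}]ᵀ = M·[a_{n−1}, a_{n−2}]ᵀ, so [a_9, a_8]ᵀ = M⁸·[a_1, a_0]ᵀ.
M⁸ = [[0, 1], [−1, −1]], giving [a_9, a_8]ᵀ = [[−1], [4]].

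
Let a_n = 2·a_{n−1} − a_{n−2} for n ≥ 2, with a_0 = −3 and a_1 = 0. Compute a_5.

12

With companion matrix A = [[2, −1], [1, 0]], [a_n, a_{n−1}]ᵀ = A·[a_{n−1}, a_{n−2}]ᵀ, so [a_5, a_4]ᵀ = A^4·[a_1, a_0]ᵀ.
A^4 = [[5, −4], [4, −3]], giving [a_5, a_4]ᵀ = [[12], [9]].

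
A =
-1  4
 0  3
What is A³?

[[-1, 28], [0, 27]]

A² = [[1, 8], [0, 9]]
A³ = [[-1, 28], [0, 27]]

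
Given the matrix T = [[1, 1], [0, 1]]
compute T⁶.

[[1, 6], [0, 1]]

T = I + N where N = [[0, 1], [0, 0]] is strictly upper-triangular, so N² = 0.
(I + N)⁶ = I + 6·N = [[1, 6], [0, 1]].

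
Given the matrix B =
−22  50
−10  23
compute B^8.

[[−24964, 63050], [−12610, 31781]]

tr B = 1 and det B = −6, so the characteristic polynomial is λ² − (1)λ + (−6) with roots 3 and −2.
Eigenvectors give P = [[2, −5], [1, −2]] with P⁻¹ = [[−2, 5], [−1, 2]], and B = P·diag(3, −2)·P⁻¹.
Then B^8 = P·diag(6561, 256)·P⁻¹ = [[13122, −1280], [6561, −512]] · [[−2, 5], [−1, 2]] = [[−24964, 63050], [−12610, 31781]].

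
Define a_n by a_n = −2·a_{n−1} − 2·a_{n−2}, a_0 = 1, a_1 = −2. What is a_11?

With companion matrix A = [[−2, −2], [1, 0]], [a_n, a_{n−1}]ᵀ = A·[a_{n−1}, a_{n−2}]ᵀ, so [a_11, a_10]ᵀ = A¹⁰·[a_1, a_0]ᵀ.
A¹⁰ = [[32, 64], [−32, −32]], giving [a_11, a_10]ᵀ = [[0], [32]].

0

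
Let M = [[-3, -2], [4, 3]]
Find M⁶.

[[1, 0], [0, 1]]

M² = I (check: tr M = 0 and det M = -1), so M⁶ = I since 6 is even.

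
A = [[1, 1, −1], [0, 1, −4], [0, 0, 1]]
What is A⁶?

A = I + N where N = [[0, 1, −1], [0, 0, −4], [0, 0, 0]] is strictly upper-triangular, so N³ = 0.
(I + N)⁶ = I + 6·N + 15·N² = [[1, 6, −66], [0, 1, −24], [0, 0, 1]].

[[1, 6, −66], [0, 1, −24], [0, 0, 1]]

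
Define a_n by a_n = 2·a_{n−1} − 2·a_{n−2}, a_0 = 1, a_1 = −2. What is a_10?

−96

With companion matrix C = [[2, −2], [1, 0]], [a_n, a_{n−1}]ᵀ = C·[a_{n−1}, a_{n−2}]ᵀ, so [a_10, a_9]ᵀ = C⁹·[a_1, a_0]ᵀ.
C⁹ = [[32, −32], [16, 0]], giving [a_10, a_9]ᵀ = [[−96], [−32]].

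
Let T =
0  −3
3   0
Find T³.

[[0, 27], [−27, 0]]

T² = [[−9, 0], [0, −9]]
T³ = [[0, 27], [−27, 0]]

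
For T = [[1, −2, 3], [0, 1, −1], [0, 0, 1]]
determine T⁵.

[[1, −10, 35], [0, 1, −5], [0, 0, 1]]

T = I + N where N = [[0, −2, 3], [0, 0, −1], [0, 0, 0]] is strictly upper-triangular, so N³ = 0.
(I + N)⁵ = I + 5·N + 10·N² = [[1, −10, 35], [0, 1, −5], [0, 0, 1]].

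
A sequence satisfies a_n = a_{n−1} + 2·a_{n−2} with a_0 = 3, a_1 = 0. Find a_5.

30

With companion matrix Q = [[1, 2], [1, 0]], [a_n, a_{n−1}]ᵀ = Q·[a_{n−1}, a_{n−2}]ᵀ, so [a_5, a_4]ᵀ = Q⁴·[a_1, a_0]ᵀ.
Q⁴ = [[11, 10], [5, 6]], giving [a_5, a_4]ᵀ = [[30], [18]].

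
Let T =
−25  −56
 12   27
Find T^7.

[[−13129, −30632], [6564, 15315]]

tr T = 2 and det T = −3, so the characteristic polynomial is λ² − (2)λ + (−3) with roots −1 and 3.
Eigenvectors give P = [[7, −2], [−3, 1]] with P⁻¹ = [[1, 2], [3, 7]], and T = P·diag(−1, 3)·P⁻¹.
Then T^7 = P·diag(−1, 2187)·P⁻¹ = [[−7, −4374], [3, 2187]] · [[1, 2], [3, 7]] = [[−13129, −30632], [6564, 15315]].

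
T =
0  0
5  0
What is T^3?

T is strictly triangular, hence nilpotent: T^2 = 0, so T^3 = 0.

[[0, 0], [0, 0]]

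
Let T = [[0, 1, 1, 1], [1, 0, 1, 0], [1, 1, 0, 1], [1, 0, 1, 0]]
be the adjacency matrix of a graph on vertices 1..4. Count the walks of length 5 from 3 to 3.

32

The number of length-5 walks from vertex 3 to vertex 3 is entry (3,3) of T^5, where T is the adjacency matrix.
T^2 = [[3, 1, 2, 1], [1, 2, 1, 2], [2, 1, 3, 1], [1, 2, 1, 2]]
T^3 = [[4, 5, 5, 5], [5, 2, 5, 2], [5, 5, 4, 5], [5, 2, 5, 2]]
T^4 = [[15, 9, 14, 9], [9, 10, 9, 10], [14, 9, 15, 9], [9, 10, 9, 10]]
T^5 = [[32, 29, 33, 29], [29, 18, 29, 18], [33, 29, 32, 29], [29, 18, 29, 18]]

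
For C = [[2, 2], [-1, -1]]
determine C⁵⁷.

[[2, 2], [-1, -1]]

C² = C (a projection; rank 1, trace 1), so C⁵⁷ = C.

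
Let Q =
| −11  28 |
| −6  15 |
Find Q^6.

tr Q = 4 and det Q = 3, so the characteristic polynomial is λ² − (4)λ + (3) with roots 3 and 1.
Eigenvectors give P = [[2, 7], [1, 3]] with P⁻¹ = [[−3, 7], [1, −2]], and Q = P·diag(3, 1)·P⁻¹.
Then Q^6 = P·diag(729, 1)·P⁻¹ = [[1458, 7], [729, 3]] · [[−3, 7], [1, −2]] = [[−4367, 10192], [−2184, 5097]].

[[−4367, 10192], [−2184, 5097]]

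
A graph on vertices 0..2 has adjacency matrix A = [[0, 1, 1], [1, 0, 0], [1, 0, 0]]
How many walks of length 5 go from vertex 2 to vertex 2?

0

The number of length-5 walks from vertex 2 to vertex 2 is entry (2,2) of A⁵, where A is the adjacency matrix.
A² = [[2, 0, 0], [0, 1, 1], [0, 1, 1]]
A³ = [[0, 2, 2], [2, 0, 0], [2, 0, 0]]
A⁴ = [[4, 0, 0], [0, 2, 2], [0, 2, 2]]
A⁵ = [[0, 4, 4], [4, 0, 0], [4, 0, 0]]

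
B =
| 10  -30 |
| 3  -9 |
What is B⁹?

[[10, -30], [3, -9]]

B² = B (a projection; rank 1, trace 1), so B⁹ = B.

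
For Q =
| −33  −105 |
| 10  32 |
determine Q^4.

tr Q = −1 and det Q = −6, so the characteristic polynomial is λ² − (−1)λ + (−6) with roots 2 and −3.
Eigenvectors give P = [[−3, 7], [1, −2]] with P⁻¹ = [[2, 7], [1, 3]], and Q = P·diag(2, −3)·P⁻¹.
Then Q^4 = P·diag(16, 81)·P⁻¹ = [[−48, 567], [16, −162]] · [[2, 7], [1, 3]] = [[471, 1365], [−130, −374]].

[[471, 1365], [−130, −374]]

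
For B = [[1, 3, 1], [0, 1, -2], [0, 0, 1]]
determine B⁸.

[[1, 24, -160], [0, 1, -16], [0, 0, 1]]

B = I + N where N = [[0, 3, 1], [0, 0, -2], [0, 0, 0]] is strictly upper-triangular, so N³ = 0.
(I + N)⁸ = I + 8·N + 28·N² = [[1, 24, -160], [0, 1, -16], [0, 0, 1]].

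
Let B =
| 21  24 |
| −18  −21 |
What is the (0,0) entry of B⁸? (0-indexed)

6561

tr B = 0 and det B = −9, so the characteristic polynomial is λ² − (0)λ + (−9) with roots −3 and 3.
Eigenvectors give P = [[1, −4], [−1, 3]] with P⁻¹ = [[−3, −4], [−1, −1]], and B = P·diag(−3, 3)·P⁻¹.
Then B⁸ = P·diag(6561, 6561)·P⁻¹ = [[6561, −26244], [−6561, 19683]] · [[−3, −4], [−1, −1]] = [[6561, 0], [0, 6561]].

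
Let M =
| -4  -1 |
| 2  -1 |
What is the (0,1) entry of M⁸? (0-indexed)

6305

tr M = -5 and det M = 6, so the characteristic polynomial is λ² − (-5)λ + (6) with roots -3 and -2.
Eigenvectors give P = [[1, -1], [-1, 2]] with P⁻¹ = [[2, 1], [1, 1]], and M = P·diag(-3, -2)·P⁻¹.
Then M⁸ = P·diag(6561, 256)·P⁻¹ = [[6561, -256], [-6561, 512]] · [[2, 1], [1, 1]] = [[12866, 6305], [-12610, -6049]].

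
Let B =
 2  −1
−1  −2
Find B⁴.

[[25, 0], [0, 25]]

B² = [[5, 0], [0, 5]]
B³ = [[10, −5], [−5, −10]]
B⁴ = [[25, 0], [0, 25]]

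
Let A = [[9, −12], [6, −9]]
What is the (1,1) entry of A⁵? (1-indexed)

729

tr A = 0 and det A = −9, so the characteristic polynomial is λ² − (0)λ + (−9) with roots 3 and −3.
Eigenvectors give P = [[−2, 1], [−1, 1]] with P⁻¹ = [[−1, 1], [−1, 2]], and A = P·diag(3, −3)·P⁻¹.
Then A⁵ = P·diag(243, −243)·P⁻¹ = [[−486, −243], [−243, −243]] · [[−1, 1], [−1, 2]] = [[729, −972], [486, −729]].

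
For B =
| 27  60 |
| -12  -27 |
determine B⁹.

tr B = 0 and det B = -9, so the characteristic polynomial is λ² − (0)λ + (-9) with roots 3 and -3.
Eigenvectors give P = [[-5, 2], [2, -1]] with P⁻¹ = [[-1, -2], [-2, -5]], and B = P·diag(3, -3)·P⁻¹.
Then B⁹ = P·diag(19683, -19683)·P⁻¹ = [[-98415, -39366], [39366, 19683]] · [[-1, -2], [-2, -5]] = [[177147, 393660], [-78732, -177147]].

[[177147, 393660], [-78732, -177147]]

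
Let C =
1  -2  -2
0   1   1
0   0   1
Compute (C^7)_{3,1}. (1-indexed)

C = I + N where N = [[0, -2, -2], [0, 0, 1], [0, 0, 0]] is strictly upper-triangular, so N^3 = 0.
(I + N)^7 = I + 7·N + 21·N^2 = [[1, -14, -56], [0, 1, 7], [0, 0, 1]].

0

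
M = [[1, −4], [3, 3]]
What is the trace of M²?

−14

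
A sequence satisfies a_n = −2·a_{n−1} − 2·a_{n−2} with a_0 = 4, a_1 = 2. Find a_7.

With companion matrix T = [[−2, −2], [1, 0]], [a_n, a_{n−1}]ᵀ = T·[a_{n−1}, a_{n−2}]ᵀ, so [a_7, a_6]ᵀ = T^6·[a_1, a_0]ᵀ.
T^6 = [[−8, −16], [8, 8]], giving [a_7, a_6]ᵀ = [[−80], [48]].

−80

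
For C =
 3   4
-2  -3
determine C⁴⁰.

C² = I (check: tr C = 0 and det C = -1), so C⁴⁰ = I since 40 is even.

[[1, 0], [0, 1]]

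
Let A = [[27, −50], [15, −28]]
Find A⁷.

[[11703, −23150], [6945, −13762]]

tr A = −1 and det A = −6, so the characteristic polynomial is λ² − (−1)λ + (−6) with roots 2 and −3.
Eigenvectors give P = [[−2, 5], [−1, 3]] with P⁻¹ = [[−3, 5], [−1, 2]], and A = P·diag(2, −3)·P⁻¹.
Then A⁷ = P·diag(128, −2187)·P⁻¹ = [[−256, −10935], [−128, −6561]] · [[−3, 5], [−1, 2]] = [[11703, −23150], [6945, −13762]].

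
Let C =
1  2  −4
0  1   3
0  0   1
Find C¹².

C = I + N where N = [[0, 2, −4], [0, 0, 3], [0, 0, 0]] is strictly upper-triangular, so N³ = 0.
(I + N)¹² = I + 12·N + 66·N² = [[1, 24, 348], [0, 1, 36], [0, 0, 1]].

[[1, 24, 348], [0, 1, 36], [0, 0, 1]]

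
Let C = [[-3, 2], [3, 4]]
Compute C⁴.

C² = [[15, 2], [3, 22]]
C³ = [[-39, 38], [57, 94]]
C⁴ = [[231, 74], [111, 490]]

[[231, 74], [111, 490]]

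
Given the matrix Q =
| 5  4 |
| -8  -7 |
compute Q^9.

[[19685, 19684], [-39368, -39367]]

tr Q = -2 and det Q = -3, so the characteristic polynomial is λ² − (-2)λ + (-3) with roots -3 and 1.
Eigenvectors give P = [[-1, -1], [2, 1]] with P⁻¹ = [[1, 1], [-2, -1]], and Q = P·diag(-3, 1)·P⁻¹.
Then Q^9 = P·diag(-19683, 1)·P⁻¹ = [[19683, -1], [-39366, 1]] · [[1, 1], [-2, -1]] = [[19685, 19684], [-39368, -39367]].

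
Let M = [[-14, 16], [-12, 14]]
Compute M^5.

tr M = 0 and det M = -4, so the characteristic polynomial is λ² − (0)λ + (-4) with roots -2 and 2.
Eigenvectors give P = [[4, 1], [3, 1]] with P⁻¹ = [[1, -1], [-3, 4]], and M = P·diag(-2, 2)·P⁻¹.
Then M^5 = P·diag(-32, 32)·P⁻¹ = [[-128, 32], [-96, 32]] · [[1, -1], [-3, 4]] = [[-224, 256], [-192, 224]].

[[-224, 256], [-192, 224]]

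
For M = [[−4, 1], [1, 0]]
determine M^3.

[[−72, 17], [17, −4]]

M^2 = [[17, −4], [−4, 1]]
M^3 = [[−72, 17], [17, −4]]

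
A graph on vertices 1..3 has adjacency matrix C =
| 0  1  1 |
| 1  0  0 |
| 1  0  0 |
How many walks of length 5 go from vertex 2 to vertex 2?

0

The number of length-5 walks from vertex 2 to vertex 2 is entry (2,2) of C⁵, where C is the adjacency matrix.
C² = [[2, 0, 0], [0, 1, 1], [0, 1, 1]]
C³ = [[0, 2, 2], [2, 0, 0], [2, 0, 0]]
C⁴ = [[4, 0, 0], [0, 2, 2], [0, 2, 2]]
C⁵ = [[0, 4, 4], [4, 0, 0], [4, 0, 0]]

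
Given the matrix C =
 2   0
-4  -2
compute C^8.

tr C = 0 and det C = -4, so the characteristic polynomial is λ² − (0)λ + (-4) with roots -2 and 2.
Eigenvectors give P = [[0, -1], [1, 1]] with P⁻¹ = [[1, 1], [-1, 0]], and C = P·diag(-2, 2)·P⁻¹.
Then C^8 = P·diag(256, 256)·P⁻¹ = [[0, -256], [256, 256]] · [[1, 1], [-1, 0]] = [[256, 0], [0, 256]].

[[256, 0], [0, 256]]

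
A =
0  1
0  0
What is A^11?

[[0, 0], [0, 0]]

A is strictly triangular, hence nilpotent: A^2 = 0, so A^11 = 0.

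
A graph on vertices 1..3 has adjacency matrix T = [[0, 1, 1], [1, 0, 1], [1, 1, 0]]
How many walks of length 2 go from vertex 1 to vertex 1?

2

The number of length-2 walks from vertex 1 to vertex 1 is entry (1,1) of T², where T is the adjacency matrix.
T² = [[2, 1, 1], [1, 2, 1], [1, 1, 2]]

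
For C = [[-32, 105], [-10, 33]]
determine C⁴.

tr C = 1 and det C = -6, so the characteristic polynomial is λ² − (1)λ + (-6) with roots -2 and 3.
Eigenvectors give P = [[-7, -3], [-2, -1]] with P⁻¹ = [[-1, 3], [2, -7]], and C = P·diag(-2, 3)·P⁻¹.
Then C⁴ = P·diag(16, 81)·P⁻¹ = [[-112, -243], [-32, -81]] · [[-1, 3], [2, -7]] = [[-374, 1365], [-130, 471]].

[[-374, 1365], [-130, 471]]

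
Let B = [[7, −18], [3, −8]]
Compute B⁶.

[[−125, 378], [−63, 190]]

tr B = −1 and det B = −2, so the characteristic polynomial is λ² − (−1)λ + (−2) with roots 1 and −2.
Eigenvectors give P = [[−3, −2], [−1, −1]] with P⁻¹ = [[−1, 2], [1, −3]], and B = P·diag(1, −2)·P⁻¹.
Then B⁶ = P·diag(1, 64)·P⁻¹ = [[−3, −128], [−1, −64]] · [[−1, 2], [1, −3]] = [[−125, 378], [−63, 190]].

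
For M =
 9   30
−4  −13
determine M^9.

tr M = −4 and det M = 3, so the characteristic polynomial is λ² − (−4)λ + (3) with roots −1 and −3.
Eigenvectors give P = [[−3, −5], [1, 2]] with P⁻¹ = [[−2, −5], [1, 3]], and M = P·diag(−1, −3)·P⁻¹.
Then M^9 = P·diag(−1, −19683)·P⁻¹ = [[3, 98415], [−1, −39366]] · [[−2, −5], [1, 3]] = [[98409, 295230], [−39364, −118093]].

[[98409, 295230], [−39364, −118093]]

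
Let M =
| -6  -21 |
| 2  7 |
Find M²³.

[[-6, -21], [2, 7]]

M² = M (a projection; rank 1, trace 1), so M²³ = M.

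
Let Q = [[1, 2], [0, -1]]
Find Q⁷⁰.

Q² = I (check: tr Q = 0 and det Q = -1), so Q⁷⁰ = I since 70 is even.

[[1, 0], [0, 1]]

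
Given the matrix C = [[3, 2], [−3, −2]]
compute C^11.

[[3, 2], [−3, −2]]

C² = C (a projection; rank 1, trace 1), so C^11 = C.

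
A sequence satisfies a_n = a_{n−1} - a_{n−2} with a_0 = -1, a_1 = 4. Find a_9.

With companion matrix C = [[1, -1], [1, 0]], [a_n, a_{n−1}]ᵀ = C·[a_{n−1}, a_{n−2}]ᵀ, so [a_9, a_8]ᵀ = C⁸·[a_1, a_0]ᵀ.
C⁸ = [[0, -1], [1, -1]], giving [a_9, a_8]ᵀ = [[1], [5]].

1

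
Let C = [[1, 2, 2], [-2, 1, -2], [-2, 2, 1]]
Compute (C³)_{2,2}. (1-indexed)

-23

C² = [[-7, 8, 0], [0, -7, -8], [-8, 0, -7]]
C³ = [[-23, -6, -30], [30, -23, 6], [6, -30, -23]]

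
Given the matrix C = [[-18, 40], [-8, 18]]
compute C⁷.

[[-1152, 2560], [-512, 1152]]

tr C = 0 and det C = -4, so the characteristic polynomial is λ² − (0)λ + (-4) with roots -2 and 2.
Eigenvectors give P = [[5, -2], [2, -1]] with P⁻¹ = [[1, -2], [2, -5]], and C = P·diag(-2, 2)·P⁻¹.
Then C⁷ = P·diag(-128, 128)·P⁻¹ = [[-640, -256], [-256, -128]] · [[1, -2], [2, -5]] = [[-1152, 2560], [-512, 1152]].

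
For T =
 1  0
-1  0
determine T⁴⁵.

T² = T (a projection; rank 1, trace 1), so T⁴⁵ = T.

[[1, 0], [-1, 0]]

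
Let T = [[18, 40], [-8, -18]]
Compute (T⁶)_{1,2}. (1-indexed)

tr T = 0 and det T = -4, so the characteristic polynomial is λ² − (0)λ + (-4) with roots -2 and 2.
Eigenvectors give P = [[2, 5], [-1, -2]] with P⁻¹ = [[-2, -5], [1, 2]], and T = P·diag(-2, 2)·P⁻¹.
Then T⁶ = P·diag(64, 64)·P⁻¹ = [[128, 320], [-64, -128]] · [[-2, -5], [1, 2]] = [[64, 0], [0, 64]].

0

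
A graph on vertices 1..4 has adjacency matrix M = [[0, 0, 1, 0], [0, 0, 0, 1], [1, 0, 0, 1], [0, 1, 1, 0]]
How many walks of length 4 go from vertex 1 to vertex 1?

The number of length-4 walks from vertex 1 to vertex 1 is entry (1,1) of M⁴, where M is the adjacency matrix.
M² = [[1, 0, 0, 1], [0, 1, 1, 0], [0, 1, 2, 0], [1, 0, 0, 2]]
M³ = [[0, 1, 2, 0], [1, 0, 0, 2], [2, 0, 0, 3], [0, 2, 3, 0]]
M⁴ = [[2, 0, 0, 3], [0, 2, 3, 0], [0, 3, 5, 0], [3, 0, 0, 5]]

2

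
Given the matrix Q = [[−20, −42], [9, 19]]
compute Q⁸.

tr Q = −1 and det Q = −2, so the characteristic polynomial is λ² − (−1)λ + (−2) with roots −2 and 1.
Eigenvectors give P = [[7, −2], [−3, 1]] with P⁻¹ = [[1, 2], [3, 7]], and Q = P·diag(−2, 1)·P⁻¹.
Then Q⁸ = P·diag(256, 1)·P⁻¹ = [[1792, −2], [−768, 1]] · [[1, 2], [3, 7]] = [[1786, 3570], [−765, −1529]].

[[1786, 3570], [−765, −1529]]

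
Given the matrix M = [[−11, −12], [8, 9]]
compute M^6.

[[2185, 2184], [−1456, −1455]]

tr M = −2 and det M = −3, so the characteristic polynomial is λ² − (−2)λ + (−3) with roots −3 and 1.
Eigenvectors give P = [[−3, 1], [2, −1]] with P⁻¹ = [[−1, −1], [−2, −3]], and M = P·diag(−3, 1)·P⁻¹.
Then M^6 = P·diag(729, 1)·P⁻¹ = [[−2187, 1], [1458, −1]] · [[−1, −1], [−2, −3]] = [[2185, 2184], [−1456, −1455]].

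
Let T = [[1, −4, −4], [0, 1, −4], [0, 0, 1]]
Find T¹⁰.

[[1, −40, 680], [0, 1, −40], [0, 0, 1]]

T = I + N where N = [[0, −4, −4], [0, 0, −4], [0, 0, 0]] is strictly upper-triangular, so N³ = 0.
(I + N)¹⁰ = I + 10·N + 45·N² = [[1, −40, 680], [0, 1, −40], [0, 0, 1]].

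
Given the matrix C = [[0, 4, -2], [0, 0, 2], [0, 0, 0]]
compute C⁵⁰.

[[0, 0, 0], [0, 0, 0], [0, 0, 0]]

C is strictly triangular, hence nilpotent: C³ = 0, so C⁵⁰ = 0.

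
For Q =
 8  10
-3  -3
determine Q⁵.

[[1298, 2110], [-633, -1023]]

tr Q = 5 and det Q = 6, so the characteristic polynomial is λ² − (5)λ + (6) with roots 3 and 2.
Eigenvectors give P = [[-2, -5], [1, 3]] with P⁻¹ = [[-3, -5], [1, 2]], and Q = P·diag(3, 2)·P⁻¹.
Then Q⁵ = P·diag(243, 32)·P⁻¹ = [[-486, -160], [243, 96]] · [[-3, -5], [1, 2]] = [[1298, 2110], [-633, -1023]].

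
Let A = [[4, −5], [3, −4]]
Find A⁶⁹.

A² = I (check: tr A = 0 and det A = −1), so A⁶⁹ = A since 69 is odd.

[[4, −5], [3, −4]]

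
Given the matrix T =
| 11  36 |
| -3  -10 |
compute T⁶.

tr T = 1 and det T = -2, so the characteristic polynomial is λ² − (1)λ + (-2) with roots 2 and -1.
Eigenvectors give P = [[4, -3], [-1, 1]] with P⁻¹ = [[1, 3], [1, 4]], and T = P·diag(2, -1)·P⁻¹.
Then T⁶ = P·diag(64, 1)·P⁻¹ = [[256, -3], [-64, 1]] · [[1, 3], [1, 4]] = [[253, 756], [-63, -188]].

[[253, 756], [-63, -188]]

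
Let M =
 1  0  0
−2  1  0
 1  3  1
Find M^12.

[[1, 0, 0], [−24, 1, 0], [−384, 36, 1]]

M = I + N where N = [[0, 0, 0], [−2, 0, 0], [1, 3, 0]] is strictly lower-triangular, so N^3 = 0.
(I + N)^12 = I + 12·N + 66·N^2 = [[1, 0, 0], [−24, 1, 0], [−384, 36, 1]].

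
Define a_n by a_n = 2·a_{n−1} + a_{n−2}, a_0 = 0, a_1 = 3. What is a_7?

507

With companion matrix B = [[2, 1], [1, 0]], [a_n, a_{n−1}]ᵀ = B·[a_{n−1}, a_{n−2}]ᵀ, so [a_7, a_6]ᵀ = B^6·[a_1, a_0]ᵀ.
B^6 = [[169, 70], [70, 29]], giving [a_7, a_6]ᵀ = [[507], [210]].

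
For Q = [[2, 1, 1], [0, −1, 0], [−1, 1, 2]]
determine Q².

[[3, 2, 4], [0, 1, 0], [−4, 0, 3]]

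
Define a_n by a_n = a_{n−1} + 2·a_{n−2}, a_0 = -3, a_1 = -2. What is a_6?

-108

With companion matrix C = [[1, 2], [1, 0]], [a_n, a_{n−1}]ᵀ = C·[a_{n−1}, a_{n−2}]ᵀ, so [a_6, a_5]ᵀ = C⁵·[a_1, a_0]ᵀ.
C⁵ = [[21, 22], [11, 10]], giving [a_6, a_5]ᵀ = [[-108], [-52]].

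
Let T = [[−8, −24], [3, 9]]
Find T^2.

[[−8, −24], [3, 9]]

T² = T (a projection; rank 1, trace 1), so T^2 = T.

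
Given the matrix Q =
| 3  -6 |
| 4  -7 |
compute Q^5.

tr Q = -4 and det Q = 3, so the characteristic polynomial is λ² − (-4)λ + (3) with roots -3 and -1.
Eigenvectors give P = [[-1, -3], [-1, -2]] with P⁻¹ = [[2, -3], [-1, 1]], and Q = P·diag(-3, -1)·P⁻¹.
Then Q^5 = P·diag(-243, -1)·P⁻¹ = [[243, 3], [243, 2]] · [[2, -3], [-1, 1]] = [[483, -726], [484, -727]].

[[483, -726], [484, -727]]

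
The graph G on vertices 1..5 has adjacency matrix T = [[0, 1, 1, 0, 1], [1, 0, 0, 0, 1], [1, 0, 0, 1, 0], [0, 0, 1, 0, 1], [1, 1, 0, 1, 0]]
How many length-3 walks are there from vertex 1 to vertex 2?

The number of length-3 walks from vertex 1 to vertex 2 is entry (1,2) of T³, where T is the adjacency matrix.
T² = [[3, 1, 0, 2, 1], [1, 2, 1, 1, 1], [0, 1, 2, 0, 2], [2, 1, 0, 2, 0], [1, 1, 2, 0, 3]]
T³ = [[2, 4, 5, 1, 6], [4, 2, 2, 2, 4], [5, 2, 0, 4, 1], [1, 2, 4, 0, 5], [6, 4, 1, 5, 2]]

4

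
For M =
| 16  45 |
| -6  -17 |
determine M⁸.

tr M = -1 and det M = -2, so the characteristic polynomial is λ² − (-1)λ + (-2) with roots -2 and 1.
Eigenvectors give P = [[-5, -3], [2, 1]] with P⁻¹ = [[1, 3], [-2, -5]], and M = P·diag(-2, 1)·P⁻¹.
Then M⁸ = P·diag(256, 1)·P⁻¹ = [[-1280, -3], [512, 1]] · [[1, 3], [-2, -5]] = [[-1274, -3825], [510, 1531]].

[[-1274, -3825], [510, 1531]]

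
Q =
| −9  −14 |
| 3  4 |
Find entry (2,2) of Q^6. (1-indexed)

tr Q = −5 and det Q = 6, so the characteristic polynomial is λ² − (−5)λ + (6) with roots −2 and −3.
Eigenvectors give P = [[2, −7], [−1, 3]] with P⁻¹ = [[−3, −7], [−1, −2]], and Q = P·diag(−2, −3)·P⁻¹.
Then Q^6 = P·diag(64, 729)·P⁻¹ = [[128, −5103], [−64, 2187]] · [[−3, −7], [−1, −2]] = [[4719, 9310], [−1995, −3926]].

−3926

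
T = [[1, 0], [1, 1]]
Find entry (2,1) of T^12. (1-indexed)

T = I + N where N = [[0, 0], [1, 0]] is strictly lower-triangular, so N^2 = 0.
(I + N)^12 = I + 12·N = [[1, 0], [12, 1]].

12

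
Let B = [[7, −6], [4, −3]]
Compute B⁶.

tr B = 4 and det B = 3, so the characteristic polynomial is λ² − (4)λ + (3) with roots 1 and 3.
Eigenvectors give P = [[1, 3], [1, 2]] with P⁻¹ = [[−2, 3], [1, −1]], and B = P·diag(1, 3)·P⁻¹.
Then B⁶ = P·diag(1, 729)·P⁻¹ = [[1, 2187], [1, 1458]] · [[−2, 3], [1, −1]] = [[2185, −2184], [1456, −1455]].

[[2185, −2184], [1456, −1455]]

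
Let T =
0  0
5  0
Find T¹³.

T is strictly triangular, hence nilpotent: T² = 0, so T¹³ = 0.

[[0, 0], [0, 0]]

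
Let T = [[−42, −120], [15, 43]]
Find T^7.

[[−18648, −55560], [6945, 20707]]

tr T = 1 and det T = −6, so the characteristic polynomial is λ² − (1)λ + (−6) with roots −2 and 3.
Eigenvectors give P = [[3, −8], [−1, 3]] with P⁻¹ = [[3, 8], [1, 3]], and T = P·diag(−2, 3)·P⁻¹.
Then T^7 = P·diag(−128, 2187)·P⁻¹ = [[−384, −17496], [128, 6561]] · [[3, 8], [1, 3]] = [[−18648, −55560], [6945, 20707]].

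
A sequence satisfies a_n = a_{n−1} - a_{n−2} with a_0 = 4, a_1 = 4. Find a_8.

0

With companion matrix M = [[1, -1], [1, 0]], [a_n, a_{n−1}]ᵀ = M·[a_{n−1}, a_{n−2}]ᵀ, so [a_8, a_7]ᵀ = M⁷·[a_1, a_0]ᵀ.
M⁷ = [[1, -1], [1, 0]], giving [a_8, a_7]ᵀ = [[0], [4]].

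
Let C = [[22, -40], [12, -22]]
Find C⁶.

tr C = 0 and det C = -4, so the characteristic polynomial is λ² − (0)λ + (-4) with roots 2 and -2.
Eigenvectors give P = [[-2, -5], [-1, -3]] with P⁻¹ = [[-3, 5], [1, -2]], and C = P·diag(2, -2)·P⁻¹.
Then C⁶ = P·diag(64, 64)·P⁻¹ = [[-128, -320], [-64, -192]] · [[-3, 5], [1, -2]] = [[64, 0], [0, 64]].

[[64, 0], [0, 64]]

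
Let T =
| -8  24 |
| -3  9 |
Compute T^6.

T² = T (a projection; rank 1, trace 1), so T^6 = T.

[[-8, 24], [-3, 9]]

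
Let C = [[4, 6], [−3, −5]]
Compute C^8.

[[−254, −510], [255, 511]]

tr C = −1 and det C = −2, so the characteristic polynomial is λ² − (−1)λ + (−2) with roots −2 and 1.
Eigenvectors give P = [[−1, 2], [1, −1]] with P⁻¹ = [[1, 2], [1, 1]], and C = P·diag(−2, 1)·P⁻¹.
Then C^8 = P·diag(256, 1)·P⁻¹ = [[−256, 2], [256, −1]] · [[1, 2], [1, 1]] = [[−254, −510], [255, 511]].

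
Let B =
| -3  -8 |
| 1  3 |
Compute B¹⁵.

B² = I (check: tr B = 0 and det B = -1), so B¹⁵ = B since 15 is odd.

[[-3, -8], [1, 3]]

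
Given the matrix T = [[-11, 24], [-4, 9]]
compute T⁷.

[[-6563, 13128], [-2188, 4377]]

tr T = -2 and det T = -3, so the characteristic polynomial is λ² − (-2)λ + (-3) with roots 1 and -3.
Eigenvectors give P = [[2, 3], [1, 1]] with P⁻¹ = [[-1, 3], [1, -2]], and T = P·diag(1, -3)·P⁻¹.
Then T⁷ = P·diag(1, -2187)·P⁻¹ = [[2, -6561], [1, -2187]] · [[-1, 3], [1, -2]] = [[-6563, 13128], [-2188, 4377]].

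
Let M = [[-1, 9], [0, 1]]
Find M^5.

M² = I (check: tr M = 0 and det M = -1), so M^5 = M since 5 is odd.

[[-1, 9], [0, 1]]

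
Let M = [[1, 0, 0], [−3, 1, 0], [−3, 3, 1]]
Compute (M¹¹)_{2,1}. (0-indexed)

33

M = I + N where N = [[0, 0, 0], [−3, 0, 0], [−3, 3, 0]] is strictly lower-triangular, so N³ = 0.
(I + N)¹¹ = I + 11·N + 55·N² = [[1, 0, 0], [−33, 1, 0], [−528, 33, 1]].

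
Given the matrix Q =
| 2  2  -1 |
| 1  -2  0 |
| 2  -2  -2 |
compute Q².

[[4, 2, 0], [0, 6, -1], [-2, 12, 2]]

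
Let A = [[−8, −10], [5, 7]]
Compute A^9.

[[−39878, −40390], [20195, 20707]]

tr A = −1 and det A = −6, so the characteristic polynomial is λ² − (−1)λ + (−6) with roots −3 and 2.
Eigenvectors give P = [[2, −1], [−1, 1]] with P⁻¹ = [[1, 1], [1, 2]], and A = P·diag(−3, 2)·P⁻¹.
Then A^9 = P·diag(−19683, 512)·P⁻¹ = [[−39366, −512], [19683, 512]] · [[1, 1], [1, 2]] = [[−39878, −40390], [20195, 20707]].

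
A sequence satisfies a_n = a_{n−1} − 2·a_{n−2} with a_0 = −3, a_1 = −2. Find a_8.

With companion matrix A = [[1, −2], [1, 0]], [a_n, a_{n−1}]ᵀ = A·[a_{n−1}, a_{n−2}]ᵀ, so [a_8, a_7]ᵀ = A⁷·[a_1, a_0]ᵀ.
A⁷ = [[−3, −14], [7, −10]], giving [a_8, a_7]ᵀ = [[48], [16]].

48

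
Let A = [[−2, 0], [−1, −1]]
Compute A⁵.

tr A = −3 and det A = 2, so the characteristic polynomial is λ² − (−3)λ + (2) with roots −2 and −1.
Eigenvectors give P = [[1, 0], [1, −1]] with P⁻¹ = [[1, 0], [1, −1]], and A = P·diag(−2, −1)·P⁻¹.
Then A⁵ = P·diag(−32, −1)·P⁻¹ = [[−32, 0], [−32, 1]] · [[1, 0], [1, −1]] = [[−32, 0], [−31, −1]].

[[−32, 0], [−31, −1]]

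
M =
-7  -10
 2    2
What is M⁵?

[[-1087, -2110], [422, 812]]

tr M = -5 and det M = 6, so the characteristic polynomial is λ² − (-5)λ + (6) with roots -2 and -3.
Eigenvectors give P = [[-2, 5], [1, -2]] with P⁻¹ = [[2, 5], [1, 2]], and M = P·diag(-2, -3)·P⁻¹.
Then M⁵ = P·diag(-32, -243)·P⁻¹ = [[64, -1215], [-32, 486]] · [[2, 5], [1, 2]] = [[-1087, -2110], [422, 812]].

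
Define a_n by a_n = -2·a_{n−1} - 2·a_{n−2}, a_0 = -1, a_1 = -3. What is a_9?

With companion matrix B = [[-2, -2], [1, 0]], [a_n, a_{n−1}]ᵀ = B·[a_{n−1}, a_{n−2}]ᵀ, so [a_9, a_8]ᵀ = B⁸·[a_1, a_0]ᵀ.
B⁸ = [[16, 0], [0, 16]], giving [a_9, a_8]ᵀ = [[-48], [-16]].

-48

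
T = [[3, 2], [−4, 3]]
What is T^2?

[[1, 12], [−24, 1]]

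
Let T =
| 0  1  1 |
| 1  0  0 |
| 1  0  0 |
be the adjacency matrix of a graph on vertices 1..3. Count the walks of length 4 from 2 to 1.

The number of length-4 walks from vertex 2 to vertex 1 is entry (2,1) of T⁴, where T is the adjacency matrix.
T² = [[2, 0, 0], [0, 1, 1], [0, 1, 1]]
T³ = [[0, 2, 2], [2, 0, 0], [2, 0, 0]]
T⁴ = [[4, 0, 0], [0, 2, 2], [0, 2, 2]]

0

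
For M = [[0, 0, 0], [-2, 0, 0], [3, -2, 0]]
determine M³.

M is strictly triangular, hence nilpotent: M³ = 0, so M³ = 0.

[[0, 0, 0], [0, 0, 0], [0, 0, 0]]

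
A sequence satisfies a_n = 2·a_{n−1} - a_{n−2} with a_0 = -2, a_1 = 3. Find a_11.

53

With companion matrix M = [[2, -1], [1, 0]], [a_n, a_{n−1}]ᵀ = M·[a_{n−1}, a_{n−2}]ᵀ, so [a_11, a_10]ᵀ = M¹⁰·[a_1, a_0]ᵀ.
M¹⁰ = [[11, -10], [10, -9]], giving [a_11, a_10]ᵀ = [[53], [48]].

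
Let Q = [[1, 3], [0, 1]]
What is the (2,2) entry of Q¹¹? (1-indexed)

1

Q = I + N where N = [[0, 3], [0, 0]] is strictly upper-triangular, so N² = 0.
(I + N)¹¹ = I + 11·N = [[1, 33], [0, 1]].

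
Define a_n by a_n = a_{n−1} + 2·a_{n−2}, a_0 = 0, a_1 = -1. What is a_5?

-11

With companion matrix B = [[1, 2], [1, 0]], [a_n, a_{n−1}]ᵀ = B·[a_{n−1}, a_{n−2}]ᵀ, so [a_5, a_4]ᵀ = B⁴·[a_1, a_0]ᵀ.
B⁴ = [[11, 10], [5, 6]], giving [a_5, a_4]ᵀ = [[-11], [-5]].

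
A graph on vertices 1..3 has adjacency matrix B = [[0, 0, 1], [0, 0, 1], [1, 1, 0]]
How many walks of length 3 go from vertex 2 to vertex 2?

0

The number of length-3 walks from vertex 2 to vertex 2 is entry (2,2) of B³, where B is the adjacency matrix.
B² = [[1, 1, 0], [1, 1, 0], [0, 0, 2]]
B³ = [[0, 0, 2], [0, 0, 2], [2, 2, 0]]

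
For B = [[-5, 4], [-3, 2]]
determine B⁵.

tr B = -3 and det B = 2, so the characteristic polynomial is λ² − (-3)λ + (2) with roots -1 and -2.
Eigenvectors give P = [[1, 4], [1, 3]] with P⁻¹ = [[-3, 4], [1, -1]], and B = P·diag(-1, -2)·P⁻¹.
Then B⁵ = P·diag(-1, -32)·P⁻¹ = [[-1, -128], [-1, -96]] · [[-3, 4], [1, -1]] = [[-125, 124], [-93, 92]].

[[-125, 124], [-93, 92]]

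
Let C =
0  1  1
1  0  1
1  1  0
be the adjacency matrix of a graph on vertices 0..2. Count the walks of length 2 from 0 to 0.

2

The number of length-2 walks from vertex 0 to vertex 0 is entry (0,0) of C^2, where C is the adjacency matrix.
C^2 = [[2, 1, 1], [1, 2, 1], [1, 1, 2]]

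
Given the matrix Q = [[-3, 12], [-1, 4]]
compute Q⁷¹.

[[-3, 12], [-1, 4]]

Q² = Q (a projection; rank 1, trace 1), so Q⁷¹ = Q.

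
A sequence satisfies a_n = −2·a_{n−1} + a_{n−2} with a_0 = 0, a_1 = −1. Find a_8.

408

With companion matrix M = [[−2, 1], [1, 0]], [a_n, a_{n−1}]ᵀ = M·[a_{n−1}, a_{n−2}]ᵀ, so [a_8, a_7]ᵀ = M⁷·[a_1, a_0]ᵀ.
M⁷ = [[−408, 169], [169, −70]], giving [a_8, a_7]ᵀ = [[408], [−169]].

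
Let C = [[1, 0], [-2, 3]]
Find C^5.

tr C = 4 and det C = 3, so the characteristic polynomial is λ² − (4)λ + (3) with roots 3 and 1.
Eigenvectors give P = [[0, 1], [-1, 1]] with P⁻¹ = [[1, -1], [1, 0]], and C = P·diag(3, 1)·P⁻¹.
Then C^5 = P·diag(243, 1)·P⁻¹ = [[0, 1], [-243, 1]] · [[1, -1], [1, 0]] = [[1, 0], [-242, 243]].

[[1, 0], [-242, 243]]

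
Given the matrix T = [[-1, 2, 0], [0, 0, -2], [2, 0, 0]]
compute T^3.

[[-9, 2, 4], [4, -8, 0], [2, -4, -8]]

T^2 = [[1, -2, -4], [-4, 0, 0], [-2, 4, 0]]
T^3 = [[-9, 2, 4], [4, -8, 0], [2, -4, -8]]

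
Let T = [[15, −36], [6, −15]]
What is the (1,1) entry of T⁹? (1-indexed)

98415

tr T = 0 and det T = −9, so the characteristic polynomial is λ² − (0)λ + (−9) with roots 3 and −3.
Eigenvectors give P = [[3, 2], [1, 1]] with P⁻¹ = [[1, −2], [−1, 3]], and T = P·diag(3, −3)·P⁻¹.
Then T⁹ = P·diag(19683, −19683)·P⁻¹ = [[59049, −39366], [19683, −19683]] · [[1, −2], [−1, 3]] = [[98415, −236196], [39366, −98415]].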